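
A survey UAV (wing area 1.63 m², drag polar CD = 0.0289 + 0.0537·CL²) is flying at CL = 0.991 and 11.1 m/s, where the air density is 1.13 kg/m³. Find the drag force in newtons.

CD = 0.0289 + 0.0537 × 0.991² = 0.08164
D = ½ρv²S·CD = ½ × 1.13 × 11.1² × 1.63 × 0.08164 = 9.26 N

D = 9.26 N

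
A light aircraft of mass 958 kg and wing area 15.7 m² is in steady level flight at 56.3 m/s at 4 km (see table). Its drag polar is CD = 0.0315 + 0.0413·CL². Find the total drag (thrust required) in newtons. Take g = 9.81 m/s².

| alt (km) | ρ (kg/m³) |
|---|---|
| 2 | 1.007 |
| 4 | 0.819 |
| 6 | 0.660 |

D = 821 N

At 4 km, from the table: ρ = 0.819 kg/m³.
Weight W = mg = 958 × 9.81 = 9398 N; in level flight L = W.
q = ½ρv² = ½ × 0.819 × 56.3² = 1298 Pa.
Required CL = L/(qS) = 9398/(1298·15.7) = 0.4612.
CD = 0.0315 + 0.0413 × 0.4612² = 0.04028.
D = q·S·CD = 1298 × 15.7 × 0.04028 = 820.9 N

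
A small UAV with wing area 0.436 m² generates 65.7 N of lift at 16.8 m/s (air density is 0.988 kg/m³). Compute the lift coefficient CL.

From L = ½ρv²S·CL, rearranging gives CL = 2L/(ρv²S).
CL = 2 × 65.7 / (0.988 × 16.8² × 0.436) = 1.08

CL = 1.08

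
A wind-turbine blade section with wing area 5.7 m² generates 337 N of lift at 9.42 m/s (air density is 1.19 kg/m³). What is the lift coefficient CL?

CL = 1.12

From L = ½ρv²S·CL, rearranging gives CL = 2L/(ρv²S).
CL = 2 × 337 / (1.19 × 9.42² × 5.7) = 1.12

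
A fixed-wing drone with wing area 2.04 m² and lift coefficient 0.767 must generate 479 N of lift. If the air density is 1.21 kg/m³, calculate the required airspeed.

L = ½ρv²S·CL ⇒ v = √(2L/(ρ·S·CL))
v = √(2 × 479 / (1.21 × 2.04 × 0.767)) = √506 = 22.5 m/s

v = 22.5 m/s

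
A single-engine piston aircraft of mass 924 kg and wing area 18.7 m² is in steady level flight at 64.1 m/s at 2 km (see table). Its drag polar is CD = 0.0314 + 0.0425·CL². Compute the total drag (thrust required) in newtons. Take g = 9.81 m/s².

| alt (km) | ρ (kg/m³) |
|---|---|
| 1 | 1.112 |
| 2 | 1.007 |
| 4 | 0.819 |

At 2 km, from the table: ρ = 1.007 kg/m³.
Weight W = mg = 924 × 9.81 = 9064.4 N; in level flight L = W.
Dynamic pressure q = 0.5 × 1.007 × 64.1² = 2069 Pa.
Required CL = L/(qS) = 9064.4/(2069·18.7) = 0.2343.
CD = 0.0314 + 0.0425 × 0.2343² = 0.03373.
D = q·S·CD = 2069 × 18.7 × 0.03373 = 1305 N

D = 1310 N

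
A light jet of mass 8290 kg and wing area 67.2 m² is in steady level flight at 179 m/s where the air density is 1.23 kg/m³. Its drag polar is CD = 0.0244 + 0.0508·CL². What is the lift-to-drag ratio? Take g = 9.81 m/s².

L/D = 2.5

Level flight ⇒ L = W = m·g = 8290 × 9.81 = 81325 N.
q = ½ρv² = ½ × 1.23 × 179² = 19710 Pa.
CL = W/(q·S) = 81325 / (19710 × 67.2) = 0.06141.
CD = 0.0244 + 0.0508 × 0.06141² = 0.02459.
L/D = CL/CD = 0.06141 / 0.02459 = 2.5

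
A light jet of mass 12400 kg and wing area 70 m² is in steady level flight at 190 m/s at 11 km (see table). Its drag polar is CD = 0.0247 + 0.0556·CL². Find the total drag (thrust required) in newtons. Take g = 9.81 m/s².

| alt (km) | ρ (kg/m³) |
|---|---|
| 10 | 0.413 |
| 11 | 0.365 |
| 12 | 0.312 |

D = 13200 N

At 11 km, from the table: ρ = 0.365 kg/m³.
Weight W = mg = 12400 × 9.81 = 1.2164×10^5 N; in level flight L = W.
q = ½ρv² = ½ × 0.365 × 190² = 6588 Pa.
Required CL = L/(qS) = 1.2164×10^5/(6588·70) = 0.2638.
CD = 0.0247 + 0.0556 × 0.2638² = 0.02857.
D = q·S·CD = 6588 × 70 × 0.02857 = 13180 N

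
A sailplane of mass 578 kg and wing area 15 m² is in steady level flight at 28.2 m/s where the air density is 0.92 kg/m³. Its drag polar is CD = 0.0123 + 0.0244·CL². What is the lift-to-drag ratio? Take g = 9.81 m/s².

L/D = 26.9

Weight W = mg = 578 × 9.81 = 5670.2 N; in level flight L = W.
Dynamic pressure q = 0.5 × 0.92 × 28.2² = 365.8 Pa.
Required CL = L/(qS) = 5670.2/(365.8·15) = 1.033.
CD = 0.0123 + 0.0244 × 1.033² = 0.03835.
L/D = CL/CD = 1.033 / 0.03835 = 26.9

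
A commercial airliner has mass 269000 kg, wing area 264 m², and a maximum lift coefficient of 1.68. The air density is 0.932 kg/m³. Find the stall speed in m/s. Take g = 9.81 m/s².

V_stall = 113 m/s

Weight W = mg = 269000 × 9.81 = 2.639×10^6 N.
V_stall = √(2W/(ρ·S·CL,max)) = √(2 × 2.639×10^6 / (0.932 × 264 × 1.68))
V_stall = √12770 = 113 m/s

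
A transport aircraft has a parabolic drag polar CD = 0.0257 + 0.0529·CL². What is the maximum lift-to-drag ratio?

(L/D)max = 13.6

For CD = CD0 + K·CL², (L/D)max occurs at CL* = √(CD0/K) and equals 1/(2√(K·CD0)).
(L/D)max = 1/(2√(0.0529 × 0.0257)) = 1/(2 × 0.03687) = 13.6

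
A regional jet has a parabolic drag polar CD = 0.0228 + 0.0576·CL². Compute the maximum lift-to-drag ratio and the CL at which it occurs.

For CD = CD0 + K·CL², (L/D)max occurs at CL* = √(CD0/K) and equals 1/(2√(K·CD0)).
(L/D)max = 1/(2√(0.0576 × 0.0228)) = 1/(2 × 0.03624) = 13.8
CL* = √(0.0228/0.0576) = 0.629

(L/D)max = 13.8, at CL = 0.629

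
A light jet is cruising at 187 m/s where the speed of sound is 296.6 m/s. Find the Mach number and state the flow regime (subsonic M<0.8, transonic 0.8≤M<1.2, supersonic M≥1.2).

M = v/a = 187 / 296.6 = 0.63
M = 0.63 → subsonic.

M = 0.63 (subsonic)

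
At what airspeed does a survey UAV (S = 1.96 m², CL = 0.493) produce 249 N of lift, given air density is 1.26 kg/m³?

L = ½ρv²S·CL ⇒ v = √(2L/(ρ·S·CL))
v = √(2 × 249 / (1.26 × 1.96 × 0.493)) = √409 = 20.2 m/s

v = 20.2 m/s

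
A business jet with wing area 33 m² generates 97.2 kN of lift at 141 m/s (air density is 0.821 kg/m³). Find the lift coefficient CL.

From L = ½ρv²S·CL, rearranging gives CL = 2L/(ρv²S).
CL = 2 × 97200 / (0.821 × 141² × 33) = 0.361

CL = 0.361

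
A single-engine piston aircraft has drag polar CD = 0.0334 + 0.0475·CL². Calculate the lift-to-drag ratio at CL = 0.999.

CD = 0.0334 + 0.0475 × 0.999² = 0.08081
L/D = CL/CD = 0.999 / 0.08081 = 12.4

L/D = 12.4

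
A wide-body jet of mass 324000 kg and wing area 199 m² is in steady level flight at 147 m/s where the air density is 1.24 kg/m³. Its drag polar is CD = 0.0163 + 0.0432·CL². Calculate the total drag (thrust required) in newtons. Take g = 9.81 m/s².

D = 2.07×10^5 N

In steady level flight, lift balances weight: W = mg = 324000 × 9.81 = 3.1784×10^6 N.
Dynamic pressure q = 0.5 × 1.24 × 147² = 13400 Pa.
CL = 2W/(ρv²S) = 2×3.1784×10^6/(1.24×147²×199) = 1.192.
CD = 0.0163 + 0.0432 × 1.192² = 0.0777.
D = q·S·CD = 13400 × 199 × 0.0777 = 2.072×10^5 N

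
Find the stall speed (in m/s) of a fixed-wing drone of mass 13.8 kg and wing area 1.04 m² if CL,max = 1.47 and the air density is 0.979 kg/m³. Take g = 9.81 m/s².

V_stall = 13.5 m/s

Weight W = mg = 13.8 × 9.81 = 135.4 N.
V_stall = √(2W/(ρ·S·CL,max)) = √(2 × 135.4 / (0.979 × 1.04 × 1.47))
V_stall = √180.9 = 13.5 m/s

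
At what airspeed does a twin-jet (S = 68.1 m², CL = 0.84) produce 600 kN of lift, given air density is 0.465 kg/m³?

v = 212 m/s

L = ½ρv²S·CL ⇒ v = √(2L/(ρ·S·CL))
v = √(2 × 6×10^5 / (0.465 × 68.1 × 0.84)) = √45110 = 212 m/s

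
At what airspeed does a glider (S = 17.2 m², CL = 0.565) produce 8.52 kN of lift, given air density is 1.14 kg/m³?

L = ½ρv²S·CL ⇒ v = √(2L/(ρ·S·CL))
v = √(2 × 8520 / (1.14 × 17.2 × 0.565)) = √1538 = 39.2 m/s

v = 39.2 m/s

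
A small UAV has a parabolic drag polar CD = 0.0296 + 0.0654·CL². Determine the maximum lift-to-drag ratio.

(L/D)max = 11.4

For CD = CD0 + K·CL², (L/D)max occurs at CL* = √(CD0/K) and equals 1/(2√(K·CD0)).
(L/D)max = 1/(2√(0.0654 × 0.0296)) = 1/(2 × 0.044) = 11.4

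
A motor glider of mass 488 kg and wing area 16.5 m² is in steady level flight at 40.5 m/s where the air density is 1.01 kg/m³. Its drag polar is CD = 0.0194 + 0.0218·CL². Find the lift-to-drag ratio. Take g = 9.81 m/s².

Level flight ⇒ L = W = m·g = 488 × 9.81 = 4787.3 N.
Dynamic pressure q = 0.5 × 1.01 × 40.5² = 828.3 Pa.
CL = W/(q·S) = 4787.3 / (828.3 × 16.5) = 0.3503.
CD = 0.0194 + 0.0218 × 0.3503² = 0.02207.
L/D = CL/CD = 0.3503 / 0.02207 = 15.9

L/D = 15.9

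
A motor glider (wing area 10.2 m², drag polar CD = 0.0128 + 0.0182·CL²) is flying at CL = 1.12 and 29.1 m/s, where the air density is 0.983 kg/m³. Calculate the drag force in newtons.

CD = 0.0128 + 0.0182 × 1.12² = 0.03563
D = ½ρv²S·CD = ½ × 0.983 × 29.1² × 10.2 × 0.03563 = 151 N

D = 151 N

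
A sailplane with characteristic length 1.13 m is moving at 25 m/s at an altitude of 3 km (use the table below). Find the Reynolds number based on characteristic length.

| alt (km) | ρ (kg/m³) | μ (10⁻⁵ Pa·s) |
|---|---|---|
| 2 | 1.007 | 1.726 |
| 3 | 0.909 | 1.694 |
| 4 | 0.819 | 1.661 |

Re = 1.52×10^6

At 3 km, from the table: ρ = 0.909 kg/m³, μ = 1.694×10⁻⁵ Pa·s.
Re = ρ·v·c/μ = 0.909 × 25 × 1.13 / (1.694×10⁻⁵) = 1.52×10^6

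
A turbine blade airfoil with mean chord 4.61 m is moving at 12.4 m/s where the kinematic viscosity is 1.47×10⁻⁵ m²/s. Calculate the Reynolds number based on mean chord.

Re = 3.89×10^6

Re = v·c/ν = 12.4 × 4.61 / (1.47×10⁻⁵) = 3.89×10^6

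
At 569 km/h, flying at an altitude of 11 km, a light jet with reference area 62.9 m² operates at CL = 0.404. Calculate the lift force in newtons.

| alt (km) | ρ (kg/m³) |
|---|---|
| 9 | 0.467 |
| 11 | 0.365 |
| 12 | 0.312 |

L = 1.16×10^5 N

At 11 km, from the table: ρ = 0.365 kg/m³.
Convert speed: v = 569 km/h ÷ 3.6 = 158.1 m/s.
Dynamic pressure q = ½ρv² = ½ × 0.365 × 158.1² = 4559 Pa.
L = q·S·CL = 4559 × 62.9 × 0.404 = 1.16×10^5 N ≈ 116 kN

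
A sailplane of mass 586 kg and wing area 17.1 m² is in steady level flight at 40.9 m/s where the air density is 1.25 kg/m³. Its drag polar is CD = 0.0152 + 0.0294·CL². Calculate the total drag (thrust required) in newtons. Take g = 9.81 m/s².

Weight W = mg = 586 × 9.81 = 5748.7 N; in level flight L = W.
Dynamic pressure q = 0.5 × 1.25 × 40.9² = 1046 Pa.
CL = W/(q·S) = 5748.7 / (1046 × 17.1) = 0.3215.
CD = 0.0152 + 0.0294 × 0.3215² = 0.01824.
D = q·S·CD = 1046 × 17.1 × 0.01824 = 326.1 N

D = 326 N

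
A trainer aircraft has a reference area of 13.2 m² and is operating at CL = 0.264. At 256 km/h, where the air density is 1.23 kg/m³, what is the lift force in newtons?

Convert speed: v = 256 km/h ÷ 3.6 = 71.11 m/s.
Dynamic pressure q = ½ρv² = ½ × 1.23 × 71.11² = 3110 Pa.
L = q·S·CL = 3110 × 13.2 × 0.264 = 10800 N ≈ 10.8 kN

L = 10800 N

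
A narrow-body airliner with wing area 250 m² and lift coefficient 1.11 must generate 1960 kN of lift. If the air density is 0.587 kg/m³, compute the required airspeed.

v = 155 m/s

L = ½ρv²S·CL ⇒ v = √(2L/(ρ·S·CL))
v = √(2 × 1.96×10^6 / (0.587 × 250 × 1.11)) = √24060 = 155 m/s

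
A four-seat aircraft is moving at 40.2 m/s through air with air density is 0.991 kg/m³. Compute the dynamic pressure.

q = ½ρv² = ½ × 0.991 × 40.2² = 801 Pa

q = 801 Pa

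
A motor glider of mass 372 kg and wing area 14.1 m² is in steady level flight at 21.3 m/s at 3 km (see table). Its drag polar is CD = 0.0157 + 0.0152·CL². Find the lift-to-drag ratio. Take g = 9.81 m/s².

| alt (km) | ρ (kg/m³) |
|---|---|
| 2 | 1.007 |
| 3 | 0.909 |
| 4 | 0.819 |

At 3 km, from the table: ρ = 0.909 kg/m³.
Level flight ⇒ L = W = m·g = 372 × 9.81 = 3649.3 N.
q = ½ρv² = ½ × 0.909 × 21.3² = 206.2 Pa.
CL = 2W/(ρv²S) = 2×3649.3/(0.909×21.3²×14.1) = 1.255.
CD = 0.0157 + 0.0152 × 1.255² = 0.03965.
L/D = CL/CD = 1.255 / 0.03965 = 31.7

L/D = 31.7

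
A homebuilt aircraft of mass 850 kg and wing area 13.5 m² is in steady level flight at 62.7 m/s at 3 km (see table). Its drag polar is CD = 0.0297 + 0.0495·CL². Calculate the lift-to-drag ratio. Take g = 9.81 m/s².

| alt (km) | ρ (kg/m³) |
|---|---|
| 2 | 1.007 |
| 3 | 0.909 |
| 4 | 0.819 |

L/D = 9.71

At 3 km, from the table: ρ = 0.909 kg/m³.
Level flight ⇒ L = W = m·g = 850 × 9.81 = 8338.5 N.
Dynamic pressure q = 0.5 × 0.909 × 62.7² = 1787 Pa.
CL = 2W/(ρv²S) = 2×8338.5/(0.909×62.7²×13.5) = 0.3457.
CD = 0.0297 + 0.0495 × 0.3457² = 0.03562.
L/D = CL/CD = 0.3457 / 0.03562 = 9.71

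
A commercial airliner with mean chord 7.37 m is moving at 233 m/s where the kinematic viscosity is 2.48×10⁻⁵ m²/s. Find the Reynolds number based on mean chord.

Re = 6.92×10^7

Re = v·c/ν = 233 × 7.37 / (2.48×10⁻⁵) = 6.92×10^7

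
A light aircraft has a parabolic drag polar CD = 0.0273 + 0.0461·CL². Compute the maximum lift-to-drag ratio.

For CD = CD0 + K·CL², (L/D)max occurs at CL* = √(CD0/K) and equals 1/(2√(K·CD0)).
(L/D)max = 1/(2√(0.0461 × 0.0273)) = 1/(2 × 0.03548) = 14.1

(L/D)max = 14.1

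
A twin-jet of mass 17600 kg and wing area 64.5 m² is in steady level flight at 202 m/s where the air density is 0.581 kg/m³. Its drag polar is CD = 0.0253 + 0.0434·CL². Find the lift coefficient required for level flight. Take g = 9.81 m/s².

Weight W = mg = 17600 × 9.81 = 1.7266×10^5 N; in level flight L = W.
Dynamic pressure q = 0.5 × 0.581 × 202² = 11850 Pa.
CL = 2W/(ρv²S) = 2×1.7266×10^5/(0.581×202²×64.5) = 0.2258.

CL = 0.226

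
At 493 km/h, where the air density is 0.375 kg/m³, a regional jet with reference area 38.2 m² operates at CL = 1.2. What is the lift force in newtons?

Convert speed: v = 493 km/h ÷ 3.6 = 136.9 m/s.
Dynamic pressure q = ½ρv² = ½ × 0.375 × 136.9² = 3516 Pa.
L = q·S·CL = 3516 × 38.2 × 1.2 = 1.61×10^5 N ≈ 161 kN

L = 1.61×10^5 N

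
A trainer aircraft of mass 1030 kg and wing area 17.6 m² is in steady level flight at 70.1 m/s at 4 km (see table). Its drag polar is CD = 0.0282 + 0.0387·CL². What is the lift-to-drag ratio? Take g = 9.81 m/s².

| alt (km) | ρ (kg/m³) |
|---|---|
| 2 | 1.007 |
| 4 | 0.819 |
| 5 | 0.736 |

At 4 km, from the table: ρ = 0.819 kg/m³.
Level flight ⇒ L = W = m·g = 1030 × 9.81 = 10104 N.
q = ½ρv² = ½ × 0.819 × 70.1² = 2012 Pa.
CL = 2W/(ρv²S) = 2×10104/(0.819×70.1²×17.6) = 0.2853.
CD = 0.0282 + 0.0387 × 0.2853² = 0.03135.
L/D = CL/CD = 0.2853 / 0.03135 = 9.1

L/D = 9.1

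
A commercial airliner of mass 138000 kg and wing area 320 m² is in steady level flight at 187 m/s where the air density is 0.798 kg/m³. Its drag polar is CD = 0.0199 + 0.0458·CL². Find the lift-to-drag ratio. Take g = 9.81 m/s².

In steady level flight, lift balances weight: W = mg = 138000 × 9.81 = 1.3538×10^6 N.
Dynamic pressure q = 0.5 × 0.798 × 187² = 13950 Pa.
CL = 2W/(ρv²S) = 2×1.3538×10^6/(0.798×187²×320) = 0.3032.
CD = 0.0199 + 0.0458 × 0.3032² = 0.02411.
L/D = CL/CD = 0.3032 / 0.02411 = 12.6

L/D = 12.6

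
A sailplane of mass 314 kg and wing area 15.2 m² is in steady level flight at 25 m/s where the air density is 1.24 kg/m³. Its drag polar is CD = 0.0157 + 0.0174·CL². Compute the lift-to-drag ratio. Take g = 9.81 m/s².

L/D = 25.6

Weight W = mg = 314 × 9.81 = 3080.3 N; in level flight L = W.
q = ½ρv² = ½ × 1.24 × 25² = 387.5 Pa.
Required CL = L/(qS) = 3080.3/(387.5·15.2) = 0.523.
CD = 0.0157 + 0.0174 × 0.523² = 0.02046.
L/D = CL/CD = 0.523 / 0.02046 = 25.6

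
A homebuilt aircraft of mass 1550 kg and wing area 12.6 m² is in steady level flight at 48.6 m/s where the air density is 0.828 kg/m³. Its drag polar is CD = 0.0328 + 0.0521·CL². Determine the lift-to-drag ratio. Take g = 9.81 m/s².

L/D = 11

In steady level flight, lift balances weight: W = mg = 1550 × 9.81 = 15206 N.
Dynamic pressure q = 0.5 × 0.828 × 48.6² = 977.9 Pa.
CL = W/(q·S) = 15206 / (977.9 × 12.6) = 1.234.
CD = 0.0328 + 0.0521 × 1.234² = 0.1122.
L/D = CL/CD = 1.234 / 0.1122 = 11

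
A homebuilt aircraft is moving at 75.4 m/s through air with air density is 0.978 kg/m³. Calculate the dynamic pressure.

q = ½ρv² = ½ × 0.978 × 75.4² = 2780 Pa

q = 2780 Pa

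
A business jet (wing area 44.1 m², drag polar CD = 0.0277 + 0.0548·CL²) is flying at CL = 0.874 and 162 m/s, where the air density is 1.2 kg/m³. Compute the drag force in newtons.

CD = 0.0277 + 0.0548 × 0.874² = 0.06956
D = ½ρv²S·CD = ½ × 1.2 × 162² × 44.1 × 0.06956 = 48300 N

D = 48300 N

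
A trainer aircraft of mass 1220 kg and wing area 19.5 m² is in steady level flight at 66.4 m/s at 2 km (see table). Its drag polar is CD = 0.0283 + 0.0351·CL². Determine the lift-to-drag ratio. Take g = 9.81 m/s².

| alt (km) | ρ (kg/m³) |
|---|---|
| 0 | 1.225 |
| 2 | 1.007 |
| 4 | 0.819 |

At 2 km, from the table: ρ = 1.007 kg/m³.
Level flight ⇒ L = W = m·g = 1220 × 9.81 = 11968 N.
q = ½ρv² = ½ × 1.007 × 66.4² = 2220 Pa.
Required CL = L/(qS) = 11968/(2220·19.5) = 0.2765.
CD = 0.0283 + 0.0351 × 0.2765² = 0.03098.
L/D = CL/CD = 0.2765 / 0.03098 = 8.92

L/D = 8.92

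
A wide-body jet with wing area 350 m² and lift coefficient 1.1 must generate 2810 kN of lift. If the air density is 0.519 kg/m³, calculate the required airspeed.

L = ½ρv²S·CL ⇒ v = √(2L/(ρ·S·CL))
v = √(2 × 2.81×10^6 / (0.519 × 350 × 1.1)) = √28130 = 168 m/s

v = 168 m/s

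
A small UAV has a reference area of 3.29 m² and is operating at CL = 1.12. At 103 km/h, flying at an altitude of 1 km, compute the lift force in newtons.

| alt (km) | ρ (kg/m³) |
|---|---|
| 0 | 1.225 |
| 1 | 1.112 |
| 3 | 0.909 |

L = 1680 N

At 1 km, from the table: ρ = 1.112 kg/m³.
Convert speed: v = 103 km/h ÷ 3.6 = 28.61 m/s.
L = ½ρv²S·CL = ½ × 1.112 × 28.61² × 3.29 × 1.12 = 1680 N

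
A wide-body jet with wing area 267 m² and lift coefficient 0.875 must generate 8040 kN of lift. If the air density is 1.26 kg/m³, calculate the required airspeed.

L = ½ρv²S·CL ⇒ v = √(2L/(ρ·S·CL))
v = √(2 × 8.04×10^6 / (1.26 × 267 × 0.875)) = √54630 = 234 m/s

v = 234 m/s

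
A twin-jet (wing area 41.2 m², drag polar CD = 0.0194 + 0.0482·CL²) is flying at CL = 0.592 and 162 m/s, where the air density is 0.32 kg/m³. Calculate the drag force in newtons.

CD = 0.0194 + 0.0482 × 0.592² = 0.03629
D = ½ρv²S·CD = ½ × 0.32 × 162² × 41.2 × 0.03629 = 6280 N

D = 6280 N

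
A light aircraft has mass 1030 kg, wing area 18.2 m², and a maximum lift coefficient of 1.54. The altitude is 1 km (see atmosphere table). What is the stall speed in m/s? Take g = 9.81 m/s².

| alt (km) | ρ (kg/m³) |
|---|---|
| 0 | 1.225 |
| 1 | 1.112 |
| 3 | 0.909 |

At 1 km, from the table: ρ = 1.112 kg/m³.
At stall, lift equals weight: L = W = m·g = 1030 × 9.81 = 10100 N.
V_stall = √(2W/(ρ·S·CL,max)) = √(2 × 10100 / (1.112 × 18.2 × 1.54))
V_stall = √648.4 = 25.5 m/s

V_stall = 25.5 m/s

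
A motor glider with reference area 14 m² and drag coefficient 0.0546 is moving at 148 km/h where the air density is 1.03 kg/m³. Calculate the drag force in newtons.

Convert speed: v = 148 km/h ÷ 3.6 = 41.11 m/s.
Dynamic pressure q = ½ρv² = ½ × 1.03 × 41.11² = 870.4 Pa.
D = q·S·CD = 870.4 × 14 × 0.0546 = 665 N

D = 665 N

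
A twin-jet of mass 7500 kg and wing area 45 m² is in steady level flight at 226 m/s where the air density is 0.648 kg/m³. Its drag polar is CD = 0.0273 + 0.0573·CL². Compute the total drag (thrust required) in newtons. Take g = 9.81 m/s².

In steady level flight, lift balances weight: W = mg = 7500 × 9.81 = 73575 N.
q = ½ρv² = ½ × 0.648 × 226² = 16550 Pa.
CL = W/(q·S) = 73575 / (16550 × 45) = 0.0988.
CD = 0.0273 + 0.0573 × 0.0988² = 0.02786.
D = q·S·CD = 16550 × 45 × 0.02786 = 20750 N

D = 20700 N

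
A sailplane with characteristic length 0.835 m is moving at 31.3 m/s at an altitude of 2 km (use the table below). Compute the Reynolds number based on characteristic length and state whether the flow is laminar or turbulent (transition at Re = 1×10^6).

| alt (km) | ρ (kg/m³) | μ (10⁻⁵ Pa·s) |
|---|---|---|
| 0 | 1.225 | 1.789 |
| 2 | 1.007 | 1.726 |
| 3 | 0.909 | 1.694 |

At 2 km, from the table: ρ = 1.007 kg/m³, μ = 1.726×10⁻⁵ Pa·s.
Re = ρ·v·c/μ = 1.007 × 31.3 × 0.835 / (1.726×10⁻⁵) = 1.52×10^6
Since 1.52×10^6 > 1×10^6, the flow is turbulent.

Re = 1.52×10^6 (turbulent)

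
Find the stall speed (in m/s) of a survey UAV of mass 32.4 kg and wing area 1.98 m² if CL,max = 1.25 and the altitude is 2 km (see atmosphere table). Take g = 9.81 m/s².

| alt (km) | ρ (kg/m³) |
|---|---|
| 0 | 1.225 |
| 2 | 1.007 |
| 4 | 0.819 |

V_stall = 16 m/s

At 2 km, from the table: ρ = 1.007 kg/m³.
At stall, lift equals weight: L = W = m·g = 32.4 × 9.81 = 317.8 N.
From L = ½ρV²S·CL,max = W: V_stall = √(2W/(ρSCL,max)) = √(2·317.8/(1.007·1.98·1.25))
V_stall = √255.1 = 16 m/s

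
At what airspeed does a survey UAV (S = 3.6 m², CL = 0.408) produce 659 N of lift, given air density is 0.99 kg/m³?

v = 30.1 m/s

L = ½ρv²S·CL ⇒ v = √(2L/(ρ·S·CL))
v = √(2 × 659 / (0.99 × 3.6 × 0.408)) = √906.4 = 30.1 m/s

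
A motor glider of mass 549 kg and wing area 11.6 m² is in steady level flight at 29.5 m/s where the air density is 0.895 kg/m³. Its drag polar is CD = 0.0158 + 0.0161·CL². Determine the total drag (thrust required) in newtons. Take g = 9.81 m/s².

D = 175 N

In steady level flight, lift balances weight: W = mg = 549 × 9.81 = 5385.7 N.
Dynamic pressure q = 0.5 × 0.895 × 29.5² = 389.4 Pa.
CL = W/(q·S) = 5385.7 / (389.4 × 11.6) = 1.192.
CD = 0.0158 + 0.0161 × 1.192² = 0.03868.
D = q·S·CD = 389.4 × 11.6 × 0.03868 = 174.8 N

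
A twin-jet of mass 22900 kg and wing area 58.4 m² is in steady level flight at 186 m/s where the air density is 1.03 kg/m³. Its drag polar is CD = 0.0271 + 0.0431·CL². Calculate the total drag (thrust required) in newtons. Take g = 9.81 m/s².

In steady level flight, lift balances weight: W = mg = 22900 × 9.81 = 2.2465×10^5 N.
Dynamic pressure q = 0.5 × 1.03 × 186² = 17820 Pa.
CL = W/(q·S) = 2.2465×10^5 / (17820 × 58.4) = 0.2159.
CD = 0.0271 + 0.0431 × 0.2159² = 0.02911.
D = q·S·CD = 17820 × 58.4 × 0.02911 = 30290 N

D = 30300 N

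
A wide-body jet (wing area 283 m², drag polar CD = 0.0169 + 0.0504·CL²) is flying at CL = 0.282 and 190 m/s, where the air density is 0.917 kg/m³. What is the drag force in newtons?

CD = 0.0169 + 0.0504 × 0.282² = 0.02091
D = ½ρv²S·CD = ½ × 0.917 × 190² × 283 × 0.02091 = 97900 N

D = 97900 N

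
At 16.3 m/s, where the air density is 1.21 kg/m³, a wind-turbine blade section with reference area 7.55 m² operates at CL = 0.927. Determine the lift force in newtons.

L = 1130 N

L = ½ρv²S·CL = ½ × 1.21 × 16.3² × 7.55 × 0.927 = 1130 N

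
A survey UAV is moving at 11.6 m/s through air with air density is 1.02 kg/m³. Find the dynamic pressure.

q = 68.6 Pa

q = ½ρv² = ½ × 1.02 × 11.6² = 68.6 Pa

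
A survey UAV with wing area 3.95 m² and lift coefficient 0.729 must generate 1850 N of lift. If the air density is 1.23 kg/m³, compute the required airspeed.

L = ½ρv²S·CL ⇒ v = √(2L/(ρ·S·CL))
v = √(2 × 1850 / (1.23 × 3.95 × 0.729)) = √1045 = 32.3 m/s

v = 32.3 m/s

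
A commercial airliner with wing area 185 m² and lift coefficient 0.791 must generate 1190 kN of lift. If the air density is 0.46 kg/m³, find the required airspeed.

L = ½ρv²S·CL ⇒ v = √(2L/(ρ·S·CL))
v = √(2 × 1.19×10^6 / (0.46 × 185 × 0.791)) = √35360 = 188 m/s

v = 188 m/s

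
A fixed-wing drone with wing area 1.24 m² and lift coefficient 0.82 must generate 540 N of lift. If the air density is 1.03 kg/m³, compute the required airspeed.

L = ½ρv²S·CL ⇒ v = √(2L/(ρ·S·CL))
v = √(2 × 540 / (1.03 × 1.24 × 0.82)) = √1031 = 32.1 m/s

v = 32.1 m/s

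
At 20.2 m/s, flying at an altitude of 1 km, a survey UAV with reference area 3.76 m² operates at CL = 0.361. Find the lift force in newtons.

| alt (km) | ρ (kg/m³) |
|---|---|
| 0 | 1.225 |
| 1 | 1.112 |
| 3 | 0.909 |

L = 308 N

At 1 km, from the table: ρ = 1.112 kg/m³.
Dynamic pressure q = ½ρv² = ½ × 1.112 × 20.2² = 226.9 Pa.
L = q·S·CL = 226.9 × 3.76 × 0.361 = 308 N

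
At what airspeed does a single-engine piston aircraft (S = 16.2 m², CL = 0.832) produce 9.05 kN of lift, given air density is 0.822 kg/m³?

v = 40.4 m/s

L = ½ρv²S·CL ⇒ v = √(2L/(ρ·S·CL))
v = √(2 × 9050 / (0.822 × 16.2 × 0.832)) = √1634 = 40.4 m/s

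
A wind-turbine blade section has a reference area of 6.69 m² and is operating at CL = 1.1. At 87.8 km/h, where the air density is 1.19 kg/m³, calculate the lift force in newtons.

L = 2600 N

Convert speed: v = 87.8 km/h ÷ 3.6 = 24.39 m/s.
Dynamic pressure q = ½ρv² = ½ × 1.19 × 24.39² = 353.9 Pa.
L = q·S·CL = 353.9 × 6.69 × 1.1 = 2600 N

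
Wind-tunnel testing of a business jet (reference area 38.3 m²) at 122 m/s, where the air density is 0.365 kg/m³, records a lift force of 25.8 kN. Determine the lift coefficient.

From L = ½ρv²S·CL, rearranging gives CL = 2L/(ρv²S).
CL = 2 × 25800 / (0.365 × 122² × 38.3) = 0.248

CL = 0.248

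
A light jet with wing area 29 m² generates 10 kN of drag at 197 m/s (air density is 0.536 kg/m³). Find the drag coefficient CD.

From D = ½ρv²S·CD, rearranging gives CD = 2D/(ρv²S).
CD = 2 × 10000 / (0.536 × 197² × 29) = 0.0332

CD = 0.0332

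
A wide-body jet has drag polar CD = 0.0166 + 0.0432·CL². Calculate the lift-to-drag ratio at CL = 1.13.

L/D = 15.7

CD = 0.0166 + 0.0432 × 1.13² = 0.07176
L/D = CL/CD = 1.13 / 0.07176 = 15.7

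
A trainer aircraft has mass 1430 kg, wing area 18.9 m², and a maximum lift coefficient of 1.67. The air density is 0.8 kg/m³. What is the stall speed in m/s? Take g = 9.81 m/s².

Weight W = mg = 1430 × 9.81 = 14030 N.
From L = ½ρV²S·CL,max = W: V_stall = √(2W/(ρSCL,max)) = √(2·14030/(0.8·18.9·1.67))
V_stall = √1111 = 33.3 m/s

V_stall = 33.3 m/s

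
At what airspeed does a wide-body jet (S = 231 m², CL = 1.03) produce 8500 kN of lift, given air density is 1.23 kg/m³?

v = 241 m/s

L = ½ρv²S·CL ⇒ v = √(2L/(ρ·S·CL))
v = √(2 × 8.5×10^6 / (1.23 × 231 × 1.03)) = √58090 = 241 m/s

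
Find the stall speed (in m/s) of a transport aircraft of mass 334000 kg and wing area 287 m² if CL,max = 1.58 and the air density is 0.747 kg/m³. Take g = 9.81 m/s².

V_stall = 139 m/s

At stall, lift equals weight: L = W = m·g = 334000 × 9.81 = 3.277×10^6 N.
From L = ½ρV²S·CL,max = W: V_stall = √(2W/(ρSCL,max)) = √(2·3.277×10^6/(0.747·287·1.58))
V_stall = √19350 = 139 m/s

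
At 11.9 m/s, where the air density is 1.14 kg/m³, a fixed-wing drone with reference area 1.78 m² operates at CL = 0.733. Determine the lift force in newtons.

Dynamic pressure q = ½ρv² = ½ × 1.14 × 11.9² = 80.72 Pa.
L = q·S·CL = 80.72 × 1.78 × 0.733 = 105 N

L = 105 N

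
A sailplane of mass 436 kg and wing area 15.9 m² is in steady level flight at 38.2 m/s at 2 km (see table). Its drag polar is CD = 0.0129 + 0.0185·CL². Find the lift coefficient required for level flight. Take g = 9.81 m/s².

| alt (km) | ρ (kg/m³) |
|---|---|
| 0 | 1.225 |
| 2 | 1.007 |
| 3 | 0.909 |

CL = 0.366

At 2 km, from the table: ρ = 1.007 kg/m³.
In steady level flight, lift balances weight: W = mg = 436 × 9.81 = 4277.2 N.
Dynamic pressure q = 0.5 × 1.007 × 38.2² = 734.7 Pa.
Required CL = L/(qS) = 4277.2/(734.7·15.9) = 0.3661.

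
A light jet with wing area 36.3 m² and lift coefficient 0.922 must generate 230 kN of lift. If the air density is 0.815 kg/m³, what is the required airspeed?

L = ½ρv²S·CL ⇒ v = √(2L/(ρ·S·CL))
v = √(2 × 2.3×10^5 / (0.815 × 36.3 × 0.922)) = √16860 = 130 m/s

v = 130 m/s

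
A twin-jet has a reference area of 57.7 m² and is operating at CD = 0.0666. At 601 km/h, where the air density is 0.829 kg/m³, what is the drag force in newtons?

D = 44400 N

Convert speed: v = 601 km/h ÷ 3.6 = 166.9 m/s.
D = ½ρv²S·CD = ½ × 0.829 × 166.9² × 57.7 × 0.0666 = 44400 N ≈ 44.4 kN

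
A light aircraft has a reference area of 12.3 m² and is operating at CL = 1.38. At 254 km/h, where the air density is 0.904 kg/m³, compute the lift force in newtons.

L = 38200 N

Convert speed: v = 254 km/h ÷ 3.6 = 70.56 m/s.
L = ½ρv²S·CL = ½ × 0.904 × 70.56² × 12.3 × 1.38 = 38200 N ≈ 38.2 kN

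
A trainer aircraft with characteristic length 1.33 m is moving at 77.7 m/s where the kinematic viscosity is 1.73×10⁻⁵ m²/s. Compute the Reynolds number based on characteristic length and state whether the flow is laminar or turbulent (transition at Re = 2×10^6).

Re = 5.97×10^6 (turbulent)

Re = v·c/ν = 77.7 × 1.33 / (1.73×10⁻⁵) = 5.97×10^6
Since 5.97×10^6 > 2×10^6, the flow is turbulent.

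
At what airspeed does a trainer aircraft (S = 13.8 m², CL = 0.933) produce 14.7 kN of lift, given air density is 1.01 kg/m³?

L = ½ρv²S·CL ⇒ v = √(2L/(ρ·S·CL))
v = √(2 × 14700 / (1.01 × 13.8 × 0.933)) = √2261 = 47.5 m/s

v = 47.5 m/s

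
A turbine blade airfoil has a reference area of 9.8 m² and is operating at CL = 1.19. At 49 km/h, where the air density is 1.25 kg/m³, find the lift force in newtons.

L = 1350 N

Convert speed: v = 49 km/h ÷ 3.6 = 13.61 m/s.
L = ½ρv²S·CL = ½ × 1.25 × 13.61² × 9.8 × 1.19 = 1350 N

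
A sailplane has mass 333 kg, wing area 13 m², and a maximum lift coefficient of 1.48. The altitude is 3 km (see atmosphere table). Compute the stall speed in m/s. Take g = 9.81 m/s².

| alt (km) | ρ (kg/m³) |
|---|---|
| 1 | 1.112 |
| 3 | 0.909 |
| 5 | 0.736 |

V_stall = 19.3 m/s

At 3 km, from the table: ρ = 0.909 kg/m³.
Stall occurs when L = W at CL,max. W = mg = 333 × 9.81 = 3267 N.
From L = ½ρV²S·CL,max = W: V_stall = √(2W/(ρSCL,max)) = √(2·3267/(0.909·13·1.48))
V_stall = √373.6 = 19.3 m/s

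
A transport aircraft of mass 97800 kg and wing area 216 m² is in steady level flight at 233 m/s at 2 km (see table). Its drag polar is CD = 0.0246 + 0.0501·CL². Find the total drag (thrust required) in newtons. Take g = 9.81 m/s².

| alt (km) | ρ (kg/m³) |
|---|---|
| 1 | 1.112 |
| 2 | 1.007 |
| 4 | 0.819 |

At 2 km, from the table: ρ = 1.007 kg/m³.
Weight W = mg = 97800 × 9.81 = 9.5942×10^5 N; in level flight L = W.
q = ½ρv² = ½ × 1.007 × 233² = 27330 Pa.
CL = W/(q·S) = 9.5942×10^5 / (27330 × 216) = 0.1625.
CD = 0.0246 + 0.0501 × 0.1625² = 0.02592.
D = q·S·CD = 27330 × 216 × 0.02592 = 1.531×10^5 N

D = 1.53×10^5 N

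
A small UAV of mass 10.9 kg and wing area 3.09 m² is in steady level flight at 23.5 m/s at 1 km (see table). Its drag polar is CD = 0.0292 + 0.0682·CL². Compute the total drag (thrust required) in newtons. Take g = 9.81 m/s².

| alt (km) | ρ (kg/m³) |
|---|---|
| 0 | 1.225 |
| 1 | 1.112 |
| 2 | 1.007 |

At 1 km, from the table: ρ = 1.112 kg/m³.
Level flight ⇒ L = W = m·g = 10.9 × 9.81 = 106.93 N.
q = ½ρv² = ½ × 1.112 × 23.5² = 307.1 Pa.
CL = 2W/(ρv²S) = 2×106.93/(1.112×23.5²×3.09) = 0.1127.
CD = 0.0292 + 0.0682 × 0.1127² = 0.03007.
D = q·S·CD = 307.1 × 3.09 × 0.03007 = 28.53 N

D = 28.5 N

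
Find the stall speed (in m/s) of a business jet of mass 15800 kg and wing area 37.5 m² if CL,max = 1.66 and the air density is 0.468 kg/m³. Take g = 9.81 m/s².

Stall occurs when L = W at CL,max. W = mg = 15800 × 9.81 = 1.55×10^5 N.
V_stall = √(2W/(ρ·S·CL,max)) = √(2 × 1.55×10^5 / (0.468 × 37.5 × 1.66))
V_stall = √10640 = 103 m/s

V_stall = 103 m/s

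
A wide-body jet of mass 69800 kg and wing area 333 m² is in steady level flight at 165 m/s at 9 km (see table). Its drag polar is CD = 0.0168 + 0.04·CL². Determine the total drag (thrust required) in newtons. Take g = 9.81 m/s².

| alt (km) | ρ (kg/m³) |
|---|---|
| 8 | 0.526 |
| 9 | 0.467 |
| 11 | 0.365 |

At 9 km, from the table: ρ = 0.467 kg/m³.
In steady level flight, lift balances weight: W = mg = 69800 × 9.81 = 6.8474×10^5 N.
Dynamic pressure q = 0.5 × 0.467 × 165² = 6357 Pa.
CL = W/(q·S) = 6.8474×10^5 / (6357 × 333) = 0.3235.
CD = 0.0168 + 0.04 × 0.3235² = 0.02099.
D = q·S·CD = 6357 × 333 × 0.02099 = 44420 N

D = 44400 N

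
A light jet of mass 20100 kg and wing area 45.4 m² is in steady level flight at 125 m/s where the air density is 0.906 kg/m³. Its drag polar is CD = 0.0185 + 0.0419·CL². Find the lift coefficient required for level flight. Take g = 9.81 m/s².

Weight W = mg = 20100 × 9.81 = 1.9718×10^5 N; in level flight L = W.
Dynamic pressure q = 0.5 × 0.906 × 125² = 7078 Pa.
Required CL = L/(qS) = 1.9718×10^5/(7078·45.4) = 0.6136.

CL = 0.614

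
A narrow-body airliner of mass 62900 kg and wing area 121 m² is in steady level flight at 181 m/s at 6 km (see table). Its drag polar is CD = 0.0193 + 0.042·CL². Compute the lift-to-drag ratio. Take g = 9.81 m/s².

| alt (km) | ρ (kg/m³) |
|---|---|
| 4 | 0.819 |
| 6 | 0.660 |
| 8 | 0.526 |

At 6 km, from the table: ρ = 0.660 kg/m³.
Weight W = mg = 62900 × 9.81 = 6.1705×10^5 N; in level flight L = W.
Dynamic pressure q = 0.5 × 0.66 × 181² = 10810 Pa.
CL = W/(q·S) = 6.1705×10^5 / (10810 × 121) = 0.4717.
CD = 0.0193 + 0.042 × 0.4717² = 0.02864.
L/D = CL/CD = 0.4717 / 0.02864 = 16.5

L/D = 16.5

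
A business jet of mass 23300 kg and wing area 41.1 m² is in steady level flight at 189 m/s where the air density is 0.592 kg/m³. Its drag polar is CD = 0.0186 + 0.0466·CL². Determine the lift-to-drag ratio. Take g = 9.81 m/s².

Weight W = mg = 23300 × 9.81 = 2.2857×10^5 N; in level flight L = W.
q = ½ρv² = ½ × 0.592 × 189² = 10570 Pa.
CL = W/(q·S) = 2.2857×10^5 / (10570 × 41.1) = 0.526.
CD = 0.0186 + 0.0466 × 0.526² = 0.03149.
L/D = CL/CD = 0.526 / 0.03149 = 16.7

L/D = 16.7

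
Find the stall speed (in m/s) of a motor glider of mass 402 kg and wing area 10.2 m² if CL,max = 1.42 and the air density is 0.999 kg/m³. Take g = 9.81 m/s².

V_stall = 23.3 m/s

Stall occurs when L = W at CL,max. W = mg = 402 × 9.81 = 3944 N.
V_stall = √(2W/(ρ·S·CL,max)) = √(2 × 3944 / (0.999 × 10.2 × 1.42))
V_stall = √545.1 = 23.3 m/s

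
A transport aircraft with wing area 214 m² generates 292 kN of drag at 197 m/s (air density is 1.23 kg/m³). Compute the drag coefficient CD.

From D = ½ρv²S·CD, rearranging gives CD = 2D/(ρv²S).
CD = 2 × 2.92×10^5 / (1.23 × 197² × 214) = 0.0572

CD = 0.0572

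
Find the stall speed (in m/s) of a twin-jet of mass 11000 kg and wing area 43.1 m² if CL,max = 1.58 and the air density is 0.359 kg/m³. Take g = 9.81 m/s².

V_stall = 94 m/s

Stall occurs when L = W at CL,max. W = mg = 11000 × 9.81 = 1.079×10^5 N.
V_stall = √(2W/(ρ·S·CL,max)) = √(2 × 1.079×10^5 / (0.359 × 43.1 × 1.58))
V_stall = √8828 = 94 m/s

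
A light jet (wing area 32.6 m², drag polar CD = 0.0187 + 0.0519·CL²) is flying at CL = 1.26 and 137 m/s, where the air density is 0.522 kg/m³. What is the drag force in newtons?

CD = 0.0187 + 0.0519 × 1.26² = 0.1011
D = ½ρv²S·CD = ½ × 0.522 × 137² × 32.6 × 0.1011 = 16100 N

D = 16100 N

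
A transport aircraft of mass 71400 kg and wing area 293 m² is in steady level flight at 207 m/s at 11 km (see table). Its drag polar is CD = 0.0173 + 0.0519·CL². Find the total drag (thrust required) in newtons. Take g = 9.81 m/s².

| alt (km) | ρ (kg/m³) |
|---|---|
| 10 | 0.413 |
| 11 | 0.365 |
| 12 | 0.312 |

At 11 km, from the table: ρ = 0.365 kg/m³.
Weight W = mg = 71400 × 9.81 = 7.0043×10^5 N; in level flight L = W.
Dynamic pressure q = 0.5 × 0.365 × 207² = 7820 Pa.
CL = W/(q·S) = 7.0043×10^5 / (7820 × 293) = 0.3057.
CD = 0.0173 + 0.0519 × 0.3057² = 0.02215.
D = q·S·CD = 7820 × 293 × 0.02215 = 50750 N

D = 50800 N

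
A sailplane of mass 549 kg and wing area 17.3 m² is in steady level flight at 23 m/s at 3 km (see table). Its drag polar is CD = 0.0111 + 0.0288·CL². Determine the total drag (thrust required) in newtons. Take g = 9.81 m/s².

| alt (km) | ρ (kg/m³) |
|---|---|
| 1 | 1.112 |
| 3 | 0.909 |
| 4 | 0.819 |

D = 247 N

At 3 km, from the table: ρ = 0.909 kg/m³.
Level flight ⇒ L = W = m·g = 549 × 9.81 = 5385.7 N.
q = ½ρv² = ½ × 0.909 × 23² = 240.4 Pa.
CL = 2W/(ρv²S) = 2×5385.7/(0.909×23²×17.3) = 1.295.
CD = 0.0111 + 0.0288 × 1.295² = 0.05938.
D = q·S·CD = 240.4 × 17.3 × 0.05938 = 247 N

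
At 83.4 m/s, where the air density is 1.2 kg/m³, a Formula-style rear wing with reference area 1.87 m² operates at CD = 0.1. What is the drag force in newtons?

D = 780 N

D = ½ρv²S·CD = ½ × 1.2 × 83.4² × 1.87 × 0.1 = 780 N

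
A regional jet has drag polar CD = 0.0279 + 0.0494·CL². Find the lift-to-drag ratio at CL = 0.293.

L/D = 9.12

CD = 0.0279 + 0.0494 × 0.293² = 0.03214
L/D = CL/CD = 0.293 / 0.03214 = 9.12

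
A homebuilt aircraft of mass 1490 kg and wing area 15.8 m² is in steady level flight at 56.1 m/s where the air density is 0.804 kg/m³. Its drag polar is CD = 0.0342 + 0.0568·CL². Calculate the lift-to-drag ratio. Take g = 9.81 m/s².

L/D = 11.3

Weight W = mg = 1490 × 9.81 = 14617 N; in level flight L = W.
Dynamic pressure q = 0.5 × 0.804 × 56.1² = 1265 Pa.
Required CL = L/(qS) = 14617/(1265·15.8) = 0.7312.
CD = 0.0342 + 0.0568 × 0.7312² = 0.06457.
L/D = CL/CD = 0.7312 / 0.06457 = 11.3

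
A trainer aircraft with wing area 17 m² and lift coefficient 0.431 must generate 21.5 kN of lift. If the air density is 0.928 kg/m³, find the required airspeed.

v = 79.5 m/s

L = ½ρv²S·CL ⇒ v = √(2L/(ρ·S·CL))
v = √(2 × 21500 / (0.928 × 17 × 0.431)) = √6324 = 79.5 m/s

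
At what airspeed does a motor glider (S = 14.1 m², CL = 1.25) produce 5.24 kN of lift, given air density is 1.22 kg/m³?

L = ½ρv²S·CL ⇒ v = √(2L/(ρ·S·CL))
v = √(2 × 5240 / (1.22 × 14.1 × 1.25)) = √487.4 = 22.1 m/s

v = 22.1 m/s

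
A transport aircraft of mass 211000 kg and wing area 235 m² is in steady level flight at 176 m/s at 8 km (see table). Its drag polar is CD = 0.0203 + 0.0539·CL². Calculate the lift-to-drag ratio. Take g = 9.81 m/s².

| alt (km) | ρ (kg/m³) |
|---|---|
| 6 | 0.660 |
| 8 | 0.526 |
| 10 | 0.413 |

L/D = 13

At 8 km, from the table: ρ = 0.526 kg/m³.
Level flight ⇒ L = W = m·g = 211000 × 9.81 = 2.0699×10^6 N.
q = ½ρv² = ½ × 0.526 × 176² = 8147 Pa.
CL = 2W/(ρv²S) = 2×2.0699×10^6/(0.526×176²×235) = 1.081.
CD = 0.0203 + 0.0539 × 1.081² = 0.08331.
L/D = CL/CD = 1.081 / 0.08331 = 13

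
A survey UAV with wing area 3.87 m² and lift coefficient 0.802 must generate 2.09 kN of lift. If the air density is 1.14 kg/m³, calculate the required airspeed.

v = 34.4 m/s

L = ½ρv²S·CL ⇒ v = √(2L/(ρ·S·CL))
v = √(2 × 2090 / (1.14 × 3.87 × 0.802)) = √1181 = 34.4 m/s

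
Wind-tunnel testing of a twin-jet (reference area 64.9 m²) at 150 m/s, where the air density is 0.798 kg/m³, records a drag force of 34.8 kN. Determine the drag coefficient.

From D = ½ρv²S·CD, rearranging gives CD = 2D/(ρv²S).
CD = 2 × 34800 / (0.798 × 150² × 64.9) = 0.0597

CD = 0.0597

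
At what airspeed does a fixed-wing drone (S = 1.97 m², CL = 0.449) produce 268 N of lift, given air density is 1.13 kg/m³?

v = 23.2 m/s

L = ½ρv²S·CL ⇒ v = √(2L/(ρ·S·CL))
v = √(2 × 268 / (1.13 × 1.97 × 0.449)) = √536.3 = 23.2 m/s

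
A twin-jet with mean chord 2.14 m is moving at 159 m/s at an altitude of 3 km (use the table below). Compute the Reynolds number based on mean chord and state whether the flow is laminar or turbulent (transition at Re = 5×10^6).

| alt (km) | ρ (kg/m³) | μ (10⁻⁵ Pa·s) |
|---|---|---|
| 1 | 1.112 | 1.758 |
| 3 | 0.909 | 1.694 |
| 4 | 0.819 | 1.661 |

At 3 km, from the table: ρ = 0.909 kg/m³, μ = 1.694×10⁻⁵ Pa·s.
Re = ρ·v·c/μ = 0.909 × 159 × 2.14 / (1.694×10⁻⁵) = 1.83×10^7
Since 1.83×10^7 > 5×10^6, the flow is turbulent.

Re = 1.83×10^7 (turbulent)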